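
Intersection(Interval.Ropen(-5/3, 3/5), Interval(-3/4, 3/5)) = Interval.Ropen(-3/4, 3/5)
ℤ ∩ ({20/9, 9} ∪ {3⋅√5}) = {9}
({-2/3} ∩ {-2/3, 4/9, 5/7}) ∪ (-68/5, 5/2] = (-68/5, 5/2]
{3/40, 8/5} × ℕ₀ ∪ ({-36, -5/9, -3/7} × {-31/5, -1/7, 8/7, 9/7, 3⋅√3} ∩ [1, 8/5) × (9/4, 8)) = {3/40, 8/5} × ℕ₀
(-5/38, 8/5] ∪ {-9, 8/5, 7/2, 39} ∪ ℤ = ℤ ∪ (-5/38, 8/5] ∪ {7/2}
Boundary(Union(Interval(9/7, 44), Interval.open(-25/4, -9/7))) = {-25/4, -9/7, 9/7, 44}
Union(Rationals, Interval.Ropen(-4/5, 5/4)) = Union(Interval(-4/5, 5/4), Rationals)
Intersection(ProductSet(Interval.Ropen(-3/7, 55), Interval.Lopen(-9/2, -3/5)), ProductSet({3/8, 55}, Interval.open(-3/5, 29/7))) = EmptySet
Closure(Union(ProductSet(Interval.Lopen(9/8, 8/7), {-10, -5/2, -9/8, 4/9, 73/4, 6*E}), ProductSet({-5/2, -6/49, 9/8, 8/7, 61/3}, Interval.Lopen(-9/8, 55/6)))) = Union(ProductSet({-5/2, -6/49, 9/8, 8/7, 61/3}, Interval(-9/8, 55/6)), ProductSet(Interval(9/8, 8/7), {-10, -5/2, -9/8, 4/9, 73/4, 6*E}))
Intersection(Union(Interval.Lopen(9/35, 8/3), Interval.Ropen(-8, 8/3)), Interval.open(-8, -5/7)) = Interval.open(-8, -5/7)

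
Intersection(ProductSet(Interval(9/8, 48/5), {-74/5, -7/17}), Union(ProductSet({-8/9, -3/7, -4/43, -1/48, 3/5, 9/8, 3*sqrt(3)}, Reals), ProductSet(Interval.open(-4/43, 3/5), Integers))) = ProductSet({9/8, 3*sqrt(3)}, {-74/5, -7/17})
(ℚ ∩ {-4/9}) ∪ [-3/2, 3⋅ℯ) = [-3/2, 3⋅ℯ)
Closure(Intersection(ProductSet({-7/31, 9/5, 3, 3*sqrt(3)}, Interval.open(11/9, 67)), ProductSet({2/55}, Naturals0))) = EmptySet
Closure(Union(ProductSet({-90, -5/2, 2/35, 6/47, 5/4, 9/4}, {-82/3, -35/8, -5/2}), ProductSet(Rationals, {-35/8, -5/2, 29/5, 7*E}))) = Union(ProductSet({-90, -5/2, 2/35, 6/47, 5/4, 9/4}, {-82/3, -35/8, -5/2}), ProductSet(Reals, {-35/8, -5/2, 29/5, 7*E}))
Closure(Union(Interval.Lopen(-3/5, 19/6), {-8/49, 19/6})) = Interval(-3/5, 19/6)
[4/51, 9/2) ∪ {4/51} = [4/51, 9/2)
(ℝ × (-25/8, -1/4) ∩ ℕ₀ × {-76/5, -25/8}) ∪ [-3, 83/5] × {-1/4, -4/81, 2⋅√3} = [-3, 83/5] × {-1/4, -4/81, 2⋅√3}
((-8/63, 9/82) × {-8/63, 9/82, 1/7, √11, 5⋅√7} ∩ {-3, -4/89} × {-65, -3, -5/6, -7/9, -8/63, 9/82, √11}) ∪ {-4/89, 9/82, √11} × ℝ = {-4/89, 9/82, √11} × ℝ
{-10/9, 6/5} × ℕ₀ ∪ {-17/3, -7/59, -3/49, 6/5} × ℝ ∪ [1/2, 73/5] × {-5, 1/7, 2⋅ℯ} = ({-10/9, 6/5} × ℕ₀) ∪ ({-17/3, -7/59, -3/49, 6/5} × ℝ) ∪ ([1/2, 73/5] × {-5, 1/7, 2⋅ℯ})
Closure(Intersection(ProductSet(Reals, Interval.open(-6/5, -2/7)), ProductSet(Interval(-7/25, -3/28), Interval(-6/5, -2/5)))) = ProductSet(Interval(-7/25, -3/28), Interval(-6/5, -2/5))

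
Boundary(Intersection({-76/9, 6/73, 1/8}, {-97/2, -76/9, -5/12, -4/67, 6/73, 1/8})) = {-76/9, 6/73, 1/8}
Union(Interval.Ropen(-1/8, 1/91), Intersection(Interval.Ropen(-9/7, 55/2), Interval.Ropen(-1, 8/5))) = Interval.Ropen(-1, 8/5)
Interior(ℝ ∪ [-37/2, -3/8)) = (-∞, ∞)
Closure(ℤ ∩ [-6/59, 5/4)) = {0, 1}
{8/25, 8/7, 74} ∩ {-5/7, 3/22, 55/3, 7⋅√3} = ∅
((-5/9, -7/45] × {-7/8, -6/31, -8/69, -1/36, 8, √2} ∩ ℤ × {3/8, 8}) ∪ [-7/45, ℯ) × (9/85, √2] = [-7/45, ℯ) × (9/85, √2]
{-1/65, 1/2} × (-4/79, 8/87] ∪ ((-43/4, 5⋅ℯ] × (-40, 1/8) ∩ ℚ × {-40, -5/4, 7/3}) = ({-1/65, 1/2} × (-4/79, 8/87]) ∪ ((ℚ ∩ (-43/4, 5⋅ℯ]) × {-5/4})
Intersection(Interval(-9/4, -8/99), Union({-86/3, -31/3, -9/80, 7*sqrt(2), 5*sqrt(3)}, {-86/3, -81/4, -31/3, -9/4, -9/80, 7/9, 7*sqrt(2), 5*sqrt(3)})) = {-9/4, -9/80}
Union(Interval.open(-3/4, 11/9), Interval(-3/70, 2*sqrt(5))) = Interval.Lopen(-3/4, 2*sqrt(5))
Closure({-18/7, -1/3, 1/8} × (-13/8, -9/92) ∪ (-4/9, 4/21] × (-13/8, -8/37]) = ({-4/9, 4/21} × [-13/8, -8/37]) ∪ ([-4/9, 4/21] × {-13/8, -8/37}) ∪ ({-18/7, -1/3, 1/8} × [-13/8, -9/92]) ∪ ((-4/9, 4/21] × (-13/8, -8/37])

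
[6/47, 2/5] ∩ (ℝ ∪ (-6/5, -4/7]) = [6/47, 2/5]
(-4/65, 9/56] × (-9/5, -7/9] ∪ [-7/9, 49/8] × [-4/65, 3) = ([-7/9, 49/8] × [-4/65, 3)) ∪ ((-4/65, 9/56] × (-9/5, -7/9])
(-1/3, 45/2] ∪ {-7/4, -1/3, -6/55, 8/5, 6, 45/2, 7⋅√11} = {-7/4, 7⋅√11} ∪ [-1/3, 45/2]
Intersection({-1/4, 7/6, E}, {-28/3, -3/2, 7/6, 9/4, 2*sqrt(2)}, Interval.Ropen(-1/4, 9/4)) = {7/6}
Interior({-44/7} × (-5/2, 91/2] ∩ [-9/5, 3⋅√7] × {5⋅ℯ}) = ∅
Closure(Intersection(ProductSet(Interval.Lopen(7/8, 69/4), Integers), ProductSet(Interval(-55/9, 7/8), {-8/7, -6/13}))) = EmptySet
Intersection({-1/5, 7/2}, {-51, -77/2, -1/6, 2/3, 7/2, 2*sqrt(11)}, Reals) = {7/2}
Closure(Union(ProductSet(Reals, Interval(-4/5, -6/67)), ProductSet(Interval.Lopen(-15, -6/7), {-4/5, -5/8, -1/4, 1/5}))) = Union(ProductSet(Interval(-15, -6/7), {-4/5, 1/5}), ProductSet(Interval.Lopen(-15, -6/7), {-4/5, -5/8, -1/4, 1/5}), ProductSet(Reals, Interval(-4/5, -6/67)))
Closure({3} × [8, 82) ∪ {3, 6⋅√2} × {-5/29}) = ({3} × [8, 82]) ∪ ({3, 6⋅√2} × {-5/29})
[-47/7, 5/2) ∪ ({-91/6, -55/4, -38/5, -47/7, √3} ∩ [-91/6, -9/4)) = {-91/6, -55/4, -38/5} ∪ [-47/7, 5/2)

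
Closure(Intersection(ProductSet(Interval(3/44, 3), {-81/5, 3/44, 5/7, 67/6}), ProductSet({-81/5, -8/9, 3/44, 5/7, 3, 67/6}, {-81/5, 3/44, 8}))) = ProductSet({3/44, 5/7, 3}, {-81/5, 3/44})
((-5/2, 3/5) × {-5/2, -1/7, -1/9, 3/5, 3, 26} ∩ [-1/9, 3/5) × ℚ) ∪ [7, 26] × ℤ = ([7, 26] × ℤ) ∪ ([-1/9, 3/5) × {-5/2, -1/7, -1/9, 3/5, 3, 26})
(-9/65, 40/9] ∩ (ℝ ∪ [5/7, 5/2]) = (-9/65, 40/9]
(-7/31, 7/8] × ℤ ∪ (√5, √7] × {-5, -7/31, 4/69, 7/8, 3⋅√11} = ((-7/31, 7/8] × ℤ) ∪ ((√5, √7] × {-5, -7/31, 4/69, 7/8, 3⋅√11})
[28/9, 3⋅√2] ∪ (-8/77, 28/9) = (-8/77, 3⋅√2]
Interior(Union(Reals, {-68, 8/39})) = Reals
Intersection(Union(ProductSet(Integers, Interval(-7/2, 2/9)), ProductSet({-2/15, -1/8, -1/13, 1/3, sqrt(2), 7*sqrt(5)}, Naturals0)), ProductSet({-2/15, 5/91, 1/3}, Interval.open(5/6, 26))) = ProductSet({-2/15, 1/3}, Range(1, 26, 1))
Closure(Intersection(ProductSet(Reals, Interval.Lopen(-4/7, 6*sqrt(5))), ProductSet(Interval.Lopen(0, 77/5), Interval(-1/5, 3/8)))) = ProductSet(Interval(0, 77/5), Interval(-1/5, 3/8))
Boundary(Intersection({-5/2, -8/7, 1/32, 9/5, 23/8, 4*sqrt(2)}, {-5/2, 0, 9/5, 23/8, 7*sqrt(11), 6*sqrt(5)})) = {-5/2, 9/5, 23/8}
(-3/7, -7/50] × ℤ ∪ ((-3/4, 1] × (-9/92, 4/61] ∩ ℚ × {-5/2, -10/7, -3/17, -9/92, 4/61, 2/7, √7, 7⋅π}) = ((-3/7, -7/50] × ℤ) ∪ ((ℚ ∩ (-3/4, 1]) × {4/61})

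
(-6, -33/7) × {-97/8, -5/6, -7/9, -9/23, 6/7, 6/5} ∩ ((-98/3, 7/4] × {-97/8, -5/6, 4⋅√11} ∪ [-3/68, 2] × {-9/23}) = (-6, -33/7) × {-97/8, -5/6}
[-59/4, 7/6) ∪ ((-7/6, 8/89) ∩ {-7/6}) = [-59/4, 7/6)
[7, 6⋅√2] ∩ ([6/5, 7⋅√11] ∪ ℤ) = {7, 8} ∪ [7, 6⋅√2]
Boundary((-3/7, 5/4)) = {-3/7, 5/4}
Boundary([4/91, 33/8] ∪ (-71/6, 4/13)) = {-71/6, 33/8}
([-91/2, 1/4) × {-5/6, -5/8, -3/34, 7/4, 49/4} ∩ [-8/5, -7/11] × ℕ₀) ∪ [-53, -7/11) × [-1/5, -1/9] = [-53, -7/11) × [-1/5, -1/9]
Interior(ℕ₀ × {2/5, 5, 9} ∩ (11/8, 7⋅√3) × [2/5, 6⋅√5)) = ∅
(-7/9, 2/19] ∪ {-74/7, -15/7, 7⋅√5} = {-74/7, -15/7, 7⋅√5} ∪ (-7/9, 2/19]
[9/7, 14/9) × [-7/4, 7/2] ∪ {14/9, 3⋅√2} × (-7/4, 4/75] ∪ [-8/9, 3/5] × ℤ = ([-8/9, 3/5] × ℤ) ∪ ([9/7, 14/9) × [-7/4, 7/2]) ∪ ({14/9, 3⋅√2} × (-7/4, 4/75])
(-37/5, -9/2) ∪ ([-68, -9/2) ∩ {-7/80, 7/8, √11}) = (-37/5, -9/2)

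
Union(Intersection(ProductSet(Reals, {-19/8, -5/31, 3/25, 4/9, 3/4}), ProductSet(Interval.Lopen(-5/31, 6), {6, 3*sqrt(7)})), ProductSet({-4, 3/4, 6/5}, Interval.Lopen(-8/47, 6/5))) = ProductSet({-4, 3/4, 6/5}, Interval.Lopen(-8/47, 6/5))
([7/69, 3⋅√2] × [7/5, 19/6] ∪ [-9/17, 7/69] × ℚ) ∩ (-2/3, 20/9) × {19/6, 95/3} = ([7/69, 20/9) × {19/6}) ∪ ([-9/17, 7/69] × {19/6, 95/3})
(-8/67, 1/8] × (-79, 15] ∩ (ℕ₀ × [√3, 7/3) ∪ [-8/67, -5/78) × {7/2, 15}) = ((-8/67, -5/78) × {7/2, 15}) ∪ ({0} × [√3, 7/3))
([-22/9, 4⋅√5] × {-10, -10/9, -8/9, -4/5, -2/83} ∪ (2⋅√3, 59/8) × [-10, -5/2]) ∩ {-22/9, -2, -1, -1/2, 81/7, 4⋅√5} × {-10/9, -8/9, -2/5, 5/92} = {-22/9, -2, -1, -1/2, 4⋅√5} × {-10/9, -8/9}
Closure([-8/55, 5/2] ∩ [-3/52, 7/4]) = [-3/52, 7/4]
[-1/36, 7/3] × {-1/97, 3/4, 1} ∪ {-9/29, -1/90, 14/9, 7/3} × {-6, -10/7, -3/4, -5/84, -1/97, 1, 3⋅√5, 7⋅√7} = ([-1/36, 7/3] × {-1/97, 3/4, 1}) ∪ ({-9/29, -1/90, 14/9, 7/3} × {-6, -10/7, -3/4, -5/84, -1/97, 1, 3⋅√5, 7⋅√7})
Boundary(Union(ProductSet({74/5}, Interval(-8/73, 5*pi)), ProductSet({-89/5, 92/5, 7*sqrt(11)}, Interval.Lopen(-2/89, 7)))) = Union(ProductSet({74/5}, Interval(-8/73, 5*pi)), ProductSet({-89/5, 92/5, 7*sqrt(11)}, Interval(-2/89, 7)))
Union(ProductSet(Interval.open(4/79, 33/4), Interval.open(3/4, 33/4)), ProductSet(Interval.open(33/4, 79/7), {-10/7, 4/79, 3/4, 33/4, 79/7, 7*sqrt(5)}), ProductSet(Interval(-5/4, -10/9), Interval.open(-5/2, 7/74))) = Union(ProductSet(Interval(-5/4, -10/9), Interval.open(-5/2, 7/74)), ProductSet(Interval.open(4/79, 33/4), Interval.open(3/4, 33/4)), ProductSet(Interval.open(33/4, 79/7), {-10/7, 4/79, 3/4, 33/4, 79/7, 7*sqrt(5)}))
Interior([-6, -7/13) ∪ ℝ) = (-∞, ∞)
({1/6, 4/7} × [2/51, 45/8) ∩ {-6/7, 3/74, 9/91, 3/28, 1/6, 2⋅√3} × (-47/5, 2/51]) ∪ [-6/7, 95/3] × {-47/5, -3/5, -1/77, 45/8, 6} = ({1/6} × {2/51}) ∪ ([-6/7, 95/3] × {-47/5, -3/5, -1/77, 45/8, 6})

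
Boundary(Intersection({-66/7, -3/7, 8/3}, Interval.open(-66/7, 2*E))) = {-3/7, 8/3}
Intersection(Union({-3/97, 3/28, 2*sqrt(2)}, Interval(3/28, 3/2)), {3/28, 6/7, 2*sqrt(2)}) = {3/28, 6/7, 2*sqrt(2)}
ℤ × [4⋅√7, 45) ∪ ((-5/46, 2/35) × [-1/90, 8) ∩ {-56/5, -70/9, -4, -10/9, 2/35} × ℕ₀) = ℤ × [4⋅√7, 45)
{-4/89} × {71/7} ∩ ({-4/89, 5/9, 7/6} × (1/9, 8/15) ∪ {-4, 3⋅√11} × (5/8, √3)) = ∅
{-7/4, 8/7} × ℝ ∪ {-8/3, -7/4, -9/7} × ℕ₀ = ({-7/4, 8/7} × ℝ) ∪ ({-8/3, -7/4, -9/7} × ℕ₀)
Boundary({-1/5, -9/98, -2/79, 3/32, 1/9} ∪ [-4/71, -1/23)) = {-1/5, -9/98, -4/71, -1/23, -2/79, 3/32, 1/9}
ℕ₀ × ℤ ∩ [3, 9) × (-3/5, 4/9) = {3, 4, …, 8} × {0}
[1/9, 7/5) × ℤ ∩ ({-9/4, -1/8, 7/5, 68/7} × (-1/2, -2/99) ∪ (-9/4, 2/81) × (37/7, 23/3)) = ∅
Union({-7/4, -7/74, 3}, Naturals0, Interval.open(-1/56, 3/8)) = Union({-7/4, -7/74}, Interval.open(-1/56, 3/8), Naturals0)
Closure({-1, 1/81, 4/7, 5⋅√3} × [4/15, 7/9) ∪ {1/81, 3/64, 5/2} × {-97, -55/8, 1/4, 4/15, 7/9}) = ({1/81, 3/64, 5/2} × {-97, -55/8, 1/4, 4/15, 7/9}) ∪ ({-1, 1/81, 4/7, 5⋅√3} × [4/15, 7/9])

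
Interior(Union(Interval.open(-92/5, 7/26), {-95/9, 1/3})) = Interval.open(-92/5, 7/26)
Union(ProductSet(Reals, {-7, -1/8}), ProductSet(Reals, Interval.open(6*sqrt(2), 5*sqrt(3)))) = ProductSet(Reals, Union({-7, -1/8}, Interval.open(6*sqrt(2), 5*sqrt(3))))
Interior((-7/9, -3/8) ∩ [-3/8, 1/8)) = ∅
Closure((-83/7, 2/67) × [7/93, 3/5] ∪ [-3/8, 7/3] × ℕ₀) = ([-3/8, 7/3] × ℕ₀) ∪ ([-83/7, 2/67] × [7/93, 3/5])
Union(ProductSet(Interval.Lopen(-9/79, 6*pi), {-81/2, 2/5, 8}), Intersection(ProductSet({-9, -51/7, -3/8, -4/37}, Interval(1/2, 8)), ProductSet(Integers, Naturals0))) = Union(ProductSet({-9}, Range(1, 9, 1)), ProductSet(Interval.Lopen(-9/79, 6*pi), {-81/2, 2/5, 8}))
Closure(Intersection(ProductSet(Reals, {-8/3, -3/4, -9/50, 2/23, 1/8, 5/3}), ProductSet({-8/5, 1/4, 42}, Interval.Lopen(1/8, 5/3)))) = ProductSet({-8/5, 1/4, 42}, {5/3})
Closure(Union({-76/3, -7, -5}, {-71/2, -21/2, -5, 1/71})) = {-71/2, -76/3, -21/2, -7, -5, 1/71}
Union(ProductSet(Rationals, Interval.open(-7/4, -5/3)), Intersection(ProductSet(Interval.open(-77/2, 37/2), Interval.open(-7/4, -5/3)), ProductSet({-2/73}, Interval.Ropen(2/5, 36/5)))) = ProductSet(Rationals, Interval.open(-7/4, -5/3))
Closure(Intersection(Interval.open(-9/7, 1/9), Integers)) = Range(-1, 1, 1)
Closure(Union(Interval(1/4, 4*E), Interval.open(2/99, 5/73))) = Union(Interval(2/99, 5/73), Interval(1/4, 4*E))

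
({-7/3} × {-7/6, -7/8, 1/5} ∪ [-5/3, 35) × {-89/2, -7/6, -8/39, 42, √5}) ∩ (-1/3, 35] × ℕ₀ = (-1/3, 35) × {42}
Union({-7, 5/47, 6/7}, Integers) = Union({5/47, 6/7}, Integers)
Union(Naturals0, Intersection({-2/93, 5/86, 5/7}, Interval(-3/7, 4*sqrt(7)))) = Union({-2/93, 5/86, 5/7}, Naturals0)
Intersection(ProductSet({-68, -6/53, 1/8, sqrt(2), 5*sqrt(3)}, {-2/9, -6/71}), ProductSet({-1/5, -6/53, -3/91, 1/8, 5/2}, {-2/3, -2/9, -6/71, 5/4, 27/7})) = ProductSet({-6/53, 1/8}, {-2/9, -6/71})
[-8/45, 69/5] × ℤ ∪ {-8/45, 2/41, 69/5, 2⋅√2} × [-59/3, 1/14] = ([-8/45, 69/5] × ℤ) ∪ ({-8/45, 2/41, 69/5, 2⋅√2} × [-59/3, 1/14])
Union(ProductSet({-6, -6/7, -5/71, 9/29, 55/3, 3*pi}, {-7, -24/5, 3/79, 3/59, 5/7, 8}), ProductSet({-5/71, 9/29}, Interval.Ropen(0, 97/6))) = Union(ProductSet({-5/71, 9/29}, Interval.Ropen(0, 97/6)), ProductSet({-6, -6/7, -5/71, 9/29, 55/3, 3*pi}, {-7, -24/5, 3/79, 3/59, 5/7, 8}))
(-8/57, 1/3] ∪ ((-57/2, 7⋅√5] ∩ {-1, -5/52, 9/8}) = {-1, 9/8} ∪ (-8/57, 1/3]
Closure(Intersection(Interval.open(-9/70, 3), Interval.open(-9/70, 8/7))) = Interval(-9/70, 8/7)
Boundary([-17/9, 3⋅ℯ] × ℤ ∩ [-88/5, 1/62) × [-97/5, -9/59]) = [-17/9, 1/62] × {-19, -18, …, -1}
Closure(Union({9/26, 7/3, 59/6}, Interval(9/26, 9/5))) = Union({7/3, 59/6}, Interval(9/26, 9/5))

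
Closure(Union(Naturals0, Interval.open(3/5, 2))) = Union(Complement(Naturals0, Interval.open(3/5, 2)), Interval(3/5, 2), Naturals0)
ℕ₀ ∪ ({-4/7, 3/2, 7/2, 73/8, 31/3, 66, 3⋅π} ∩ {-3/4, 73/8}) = ℕ₀ ∪ {73/8}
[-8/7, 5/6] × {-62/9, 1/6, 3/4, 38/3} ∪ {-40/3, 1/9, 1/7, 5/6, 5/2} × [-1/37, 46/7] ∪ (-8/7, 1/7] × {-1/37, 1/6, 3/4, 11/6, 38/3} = ([-8/7, 5/6] × {-62/9, 1/6, 3/4, 38/3}) ∪ ({-40/3, 1/9, 1/7, 5/6, 5/2} × [-1/37, 46/7]) ∪ ((-8/7, 1/7] × {-1/37, 1/6, 3/4, 11/6, 38/3})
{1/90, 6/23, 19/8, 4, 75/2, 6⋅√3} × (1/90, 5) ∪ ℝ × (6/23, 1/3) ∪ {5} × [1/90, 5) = (ℝ × (6/23, 1/3)) ∪ ({5} × [1/90, 5)) ∪ ({1/90, 6/23, 19/8, 4, 75/2, 6⋅√3} × (1/90, 5))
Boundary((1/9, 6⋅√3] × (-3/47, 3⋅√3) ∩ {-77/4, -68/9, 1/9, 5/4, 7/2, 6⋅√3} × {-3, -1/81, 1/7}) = {5/4, 7/2, 6⋅√3} × {-1/81, 1/7}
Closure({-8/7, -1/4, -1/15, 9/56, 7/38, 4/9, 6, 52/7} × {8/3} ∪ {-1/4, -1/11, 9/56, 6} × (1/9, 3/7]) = ({-1/4, -1/11, 9/56, 6} × [1/9, 3/7]) ∪ ({-8/7, -1/4, -1/15, 9/56, 7/38, 4/9, 6, 52/7} × {8/3})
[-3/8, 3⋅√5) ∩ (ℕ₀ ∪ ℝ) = [-3/8, 3⋅√5)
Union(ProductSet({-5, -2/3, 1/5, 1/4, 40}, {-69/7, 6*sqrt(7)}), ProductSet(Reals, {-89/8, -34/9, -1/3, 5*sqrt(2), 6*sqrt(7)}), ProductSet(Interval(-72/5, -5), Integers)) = Union(ProductSet({-5, -2/3, 1/5, 1/4, 40}, {-69/7, 6*sqrt(7)}), ProductSet(Interval(-72/5, -5), Integers), ProductSet(Reals, {-89/8, -34/9, -1/3, 5*sqrt(2), 6*sqrt(7)}))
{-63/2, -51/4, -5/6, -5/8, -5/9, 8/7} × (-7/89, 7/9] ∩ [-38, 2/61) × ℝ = {-63/2, -51/4, -5/6, -5/8, -5/9} × (-7/89, 7/9]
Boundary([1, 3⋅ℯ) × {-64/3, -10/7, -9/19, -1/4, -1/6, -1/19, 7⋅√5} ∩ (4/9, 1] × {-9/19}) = {1} × {-9/19}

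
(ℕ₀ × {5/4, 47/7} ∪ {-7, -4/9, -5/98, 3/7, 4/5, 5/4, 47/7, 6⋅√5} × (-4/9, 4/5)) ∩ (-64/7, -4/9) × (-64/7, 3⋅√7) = {-7} × (-4/9, 4/5)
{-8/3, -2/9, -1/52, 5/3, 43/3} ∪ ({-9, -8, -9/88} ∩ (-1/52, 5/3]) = {-8/3, -2/9, -1/52, 5/3, 43/3}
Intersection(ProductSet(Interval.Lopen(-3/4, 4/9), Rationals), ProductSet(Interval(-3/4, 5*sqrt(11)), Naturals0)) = ProductSet(Interval.Lopen(-3/4, 4/9), Naturals0)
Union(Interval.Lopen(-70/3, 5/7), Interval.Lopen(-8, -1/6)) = Interval.Lopen(-70/3, 5/7)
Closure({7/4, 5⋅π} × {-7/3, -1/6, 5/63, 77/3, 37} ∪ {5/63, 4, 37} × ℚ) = ({5/63, 4, 37} × ℝ) ∪ ({7/4, 5⋅π} × {-7/3, -1/6, 5/63, 77/3, 37})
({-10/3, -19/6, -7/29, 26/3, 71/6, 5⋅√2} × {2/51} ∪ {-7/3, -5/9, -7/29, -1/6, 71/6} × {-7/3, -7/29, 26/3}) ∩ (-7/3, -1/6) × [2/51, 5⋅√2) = {-7/29} × {2/51}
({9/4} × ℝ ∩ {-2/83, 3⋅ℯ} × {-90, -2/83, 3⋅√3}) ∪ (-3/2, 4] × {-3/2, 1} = (-3/2, 4] × {-3/2, 1}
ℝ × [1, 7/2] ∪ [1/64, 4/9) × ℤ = ([1/64, 4/9) × ℤ) ∪ (ℝ × [1, 7/2])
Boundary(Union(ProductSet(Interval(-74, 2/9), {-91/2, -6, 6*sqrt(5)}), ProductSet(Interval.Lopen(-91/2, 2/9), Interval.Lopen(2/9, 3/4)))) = Union(ProductSet({-91/2, 2/9}, Interval(2/9, 3/4)), ProductSet(Interval(-74, 2/9), {-91/2, -6, 6*sqrt(5)}), ProductSet(Interval(-91/2, 2/9), {2/9, 3/4}))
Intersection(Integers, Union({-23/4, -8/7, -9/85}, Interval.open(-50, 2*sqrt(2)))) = Range(-49, 3, 1)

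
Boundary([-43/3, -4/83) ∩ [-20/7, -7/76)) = {-20/7, -7/76}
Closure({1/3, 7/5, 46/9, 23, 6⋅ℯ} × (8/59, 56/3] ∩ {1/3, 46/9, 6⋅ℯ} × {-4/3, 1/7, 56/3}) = {1/3, 46/9, 6⋅ℯ} × {1/7, 56/3}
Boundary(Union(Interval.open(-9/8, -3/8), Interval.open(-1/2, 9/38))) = {-9/8, 9/38}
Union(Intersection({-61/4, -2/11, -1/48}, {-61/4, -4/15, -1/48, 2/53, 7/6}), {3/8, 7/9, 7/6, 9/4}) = {-61/4, -1/48, 3/8, 7/9, 7/6, 9/4}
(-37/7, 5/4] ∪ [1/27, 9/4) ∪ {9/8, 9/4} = (-37/7, 9/4]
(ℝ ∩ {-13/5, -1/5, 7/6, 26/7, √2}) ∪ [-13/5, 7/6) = [-13/5, 7/6] ∪ {26/7, √2}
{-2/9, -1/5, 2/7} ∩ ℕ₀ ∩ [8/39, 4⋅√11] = ∅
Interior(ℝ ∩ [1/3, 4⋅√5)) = (1/3, 4⋅√5)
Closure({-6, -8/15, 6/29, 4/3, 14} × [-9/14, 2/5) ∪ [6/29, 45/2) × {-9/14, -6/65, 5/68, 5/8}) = ([6/29, 45/2] × {-9/14, -6/65, 5/68, 5/8}) ∪ ({-6, -8/15, 6/29, 4/3, 14} × [-9/14, 2/5])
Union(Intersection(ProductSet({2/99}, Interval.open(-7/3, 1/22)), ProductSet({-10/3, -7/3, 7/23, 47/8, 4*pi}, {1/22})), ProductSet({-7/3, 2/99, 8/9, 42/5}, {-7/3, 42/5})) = ProductSet({-7/3, 2/99, 8/9, 42/5}, {-7/3, 42/5})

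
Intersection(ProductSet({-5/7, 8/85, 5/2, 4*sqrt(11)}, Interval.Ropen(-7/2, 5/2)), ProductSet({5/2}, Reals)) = ProductSet({5/2}, Interval.Ropen(-7/2, 5/2))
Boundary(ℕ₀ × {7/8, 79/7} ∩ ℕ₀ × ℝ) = ℕ₀ × {7/8, 79/7}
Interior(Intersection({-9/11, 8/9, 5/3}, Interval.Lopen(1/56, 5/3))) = EmptySet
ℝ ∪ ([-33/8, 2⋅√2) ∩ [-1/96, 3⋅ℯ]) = (-∞, ∞)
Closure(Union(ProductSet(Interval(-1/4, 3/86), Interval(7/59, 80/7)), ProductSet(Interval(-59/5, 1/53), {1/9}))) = Union(ProductSet(Interval(-59/5, 1/53), {1/9}), ProductSet(Interval(-1/4, 3/86), Interval(7/59, 80/7)))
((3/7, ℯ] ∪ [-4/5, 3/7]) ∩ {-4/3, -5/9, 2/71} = {-5/9, 2/71}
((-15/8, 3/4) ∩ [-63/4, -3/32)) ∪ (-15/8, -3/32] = (-15/8, -3/32]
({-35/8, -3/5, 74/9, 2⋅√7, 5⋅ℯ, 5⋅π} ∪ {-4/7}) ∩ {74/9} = {74/9}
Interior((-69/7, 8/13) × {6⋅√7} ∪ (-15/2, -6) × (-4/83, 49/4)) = (-15/2, -6) × (-4/83, 49/4)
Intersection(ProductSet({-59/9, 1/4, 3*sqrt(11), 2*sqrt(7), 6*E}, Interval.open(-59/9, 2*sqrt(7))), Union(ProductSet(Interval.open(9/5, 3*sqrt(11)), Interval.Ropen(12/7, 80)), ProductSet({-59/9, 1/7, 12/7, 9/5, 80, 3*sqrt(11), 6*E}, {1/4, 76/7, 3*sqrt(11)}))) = Union(ProductSet({2*sqrt(7)}, Interval.Ropen(12/7, 2*sqrt(7))), ProductSet({-59/9, 3*sqrt(11), 6*E}, {1/4}))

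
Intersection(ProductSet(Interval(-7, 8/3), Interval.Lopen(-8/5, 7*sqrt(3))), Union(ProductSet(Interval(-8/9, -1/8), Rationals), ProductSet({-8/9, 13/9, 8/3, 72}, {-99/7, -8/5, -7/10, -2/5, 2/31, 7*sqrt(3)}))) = Union(ProductSet({-8/9, 13/9, 8/3}, {-7/10, -2/5, 2/31, 7*sqrt(3)}), ProductSet(Interval(-8/9, -1/8), Intersection(Interval.Lopen(-8/5, 7*sqrt(3)), Rationals)))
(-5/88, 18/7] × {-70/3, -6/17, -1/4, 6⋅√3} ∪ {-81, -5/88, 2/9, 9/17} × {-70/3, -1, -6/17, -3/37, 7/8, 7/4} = ({-81, -5/88, 2/9, 9/17} × {-70/3, -1, -6/17, -3/37, 7/8, 7/4}) ∪ ((-5/88, 18/7] × {-70/3, -6/17, -1/4, 6⋅√3})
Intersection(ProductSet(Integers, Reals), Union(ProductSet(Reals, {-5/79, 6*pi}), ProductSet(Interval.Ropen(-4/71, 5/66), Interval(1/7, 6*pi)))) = Union(ProductSet(Integers, {-5/79, 6*pi}), ProductSet(Range(0, 1, 1), Interval(1/7, 6*pi)))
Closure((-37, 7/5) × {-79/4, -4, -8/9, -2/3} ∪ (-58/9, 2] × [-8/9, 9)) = ({-58/9, 2} × [-8/9, 9]) ∪ ([-58/9, 2] × {-8/9, 9}) ∪ ([-37, 7/5] × {-79/4, -4, -8/9}) ∪ ([-37, 7/5) × {-79/4, -4, -8/9, -2/3}) ∪ ((-58/9, 2] × [-8/9, 9))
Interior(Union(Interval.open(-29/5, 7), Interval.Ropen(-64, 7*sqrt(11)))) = Interval.open(-64, 7*sqrt(11))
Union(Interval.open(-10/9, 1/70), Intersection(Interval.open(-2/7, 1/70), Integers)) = Union(Interval.open(-10/9, 1/70), Range(0, 1, 1))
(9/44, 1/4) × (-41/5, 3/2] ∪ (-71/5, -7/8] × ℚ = ((-71/5, -7/8] × ℚ) ∪ ((9/44, 1/4) × (-41/5, 3/2])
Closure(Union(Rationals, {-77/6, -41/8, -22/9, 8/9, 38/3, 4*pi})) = Reals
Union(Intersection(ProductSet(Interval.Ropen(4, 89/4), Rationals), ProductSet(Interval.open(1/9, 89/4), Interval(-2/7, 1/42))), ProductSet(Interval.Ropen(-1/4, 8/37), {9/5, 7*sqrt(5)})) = Union(ProductSet(Interval.Ropen(-1/4, 8/37), {9/5, 7*sqrt(5)}), ProductSet(Interval.Ropen(4, 89/4), Intersection(Interval(-2/7, 1/42), Rationals)))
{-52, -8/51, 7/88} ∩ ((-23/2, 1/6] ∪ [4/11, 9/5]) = {-8/51, 7/88}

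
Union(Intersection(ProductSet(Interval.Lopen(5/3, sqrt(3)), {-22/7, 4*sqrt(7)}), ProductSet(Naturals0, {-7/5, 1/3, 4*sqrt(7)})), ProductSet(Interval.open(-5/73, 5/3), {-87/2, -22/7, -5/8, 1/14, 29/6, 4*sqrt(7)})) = ProductSet(Interval.open(-5/73, 5/3), {-87/2, -22/7, -5/8, 1/14, 29/6, 4*sqrt(7)})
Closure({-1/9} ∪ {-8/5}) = {-8/5, -1/9}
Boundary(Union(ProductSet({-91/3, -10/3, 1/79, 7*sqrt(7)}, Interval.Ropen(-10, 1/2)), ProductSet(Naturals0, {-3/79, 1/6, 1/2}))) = Union(ProductSet({-91/3, -10/3, 1/79, 7*sqrt(7)}, Interval(-10, 1/2)), ProductSet(Naturals0, {-3/79, 1/6, 1/2}))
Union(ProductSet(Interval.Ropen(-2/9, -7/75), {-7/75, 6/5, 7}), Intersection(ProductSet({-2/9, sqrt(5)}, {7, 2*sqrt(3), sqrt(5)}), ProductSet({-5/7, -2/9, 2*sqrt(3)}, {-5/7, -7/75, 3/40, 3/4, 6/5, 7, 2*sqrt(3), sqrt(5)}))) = Union(ProductSet({-2/9}, {7, 2*sqrt(3), sqrt(5)}), ProductSet(Interval.Ropen(-2/9, -7/75), {-7/75, 6/5, 7}))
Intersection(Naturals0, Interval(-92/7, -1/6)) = EmptySet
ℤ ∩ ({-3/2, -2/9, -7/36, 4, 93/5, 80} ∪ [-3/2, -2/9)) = {-1} ∪ {4, 80}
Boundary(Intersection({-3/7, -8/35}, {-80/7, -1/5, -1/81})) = EmptySet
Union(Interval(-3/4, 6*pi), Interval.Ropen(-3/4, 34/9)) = Interval(-3/4, 6*pi)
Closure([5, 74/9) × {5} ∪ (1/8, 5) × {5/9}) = ([1/8, 5] × {5/9}) ∪ ([5, 74/9] × {5})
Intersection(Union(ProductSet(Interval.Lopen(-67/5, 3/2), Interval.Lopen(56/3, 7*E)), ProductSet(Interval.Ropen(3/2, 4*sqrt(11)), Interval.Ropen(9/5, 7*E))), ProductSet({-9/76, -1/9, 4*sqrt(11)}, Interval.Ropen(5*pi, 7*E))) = ProductSet({-9/76, -1/9}, Interval.open(56/3, 7*E))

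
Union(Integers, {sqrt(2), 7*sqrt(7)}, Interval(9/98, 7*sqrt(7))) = Union(Integers, Interval(9/98, 7*sqrt(7)))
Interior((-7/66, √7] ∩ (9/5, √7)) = (9/5, √7)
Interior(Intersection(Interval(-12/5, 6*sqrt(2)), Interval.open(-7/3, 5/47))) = Interval.open(-7/3, 5/47)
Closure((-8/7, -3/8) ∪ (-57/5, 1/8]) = [-57/5, 1/8]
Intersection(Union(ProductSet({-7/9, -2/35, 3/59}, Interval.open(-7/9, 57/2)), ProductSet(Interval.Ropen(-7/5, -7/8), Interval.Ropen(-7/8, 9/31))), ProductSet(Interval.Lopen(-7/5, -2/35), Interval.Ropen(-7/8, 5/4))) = Union(ProductSet({-7/9, -2/35}, Interval.open(-7/9, 5/4)), ProductSet(Interval.open(-7/5, -7/8), Interval.Ropen(-7/8, 9/31)))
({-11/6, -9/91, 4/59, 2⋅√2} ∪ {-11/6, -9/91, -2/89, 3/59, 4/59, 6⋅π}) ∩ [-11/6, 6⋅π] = {-11/6, -9/91, -2/89, 3/59, 4/59, 2⋅√2, 6⋅π}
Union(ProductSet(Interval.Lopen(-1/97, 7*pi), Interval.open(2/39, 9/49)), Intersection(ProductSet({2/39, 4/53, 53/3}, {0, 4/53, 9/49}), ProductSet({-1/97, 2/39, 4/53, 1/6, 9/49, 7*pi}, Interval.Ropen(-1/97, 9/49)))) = Union(ProductSet({2/39, 4/53}, {0, 4/53}), ProductSet(Interval.Lopen(-1/97, 7*pi), Interval.open(2/39, 9/49)))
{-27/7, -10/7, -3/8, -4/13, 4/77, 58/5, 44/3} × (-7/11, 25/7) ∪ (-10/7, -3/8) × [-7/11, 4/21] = ((-10/7, -3/8) × [-7/11, 4/21]) ∪ ({-27/7, -10/7, -3/8, -4/13, 4/77, 58/5, 44/3} × (-7/11, 25/7))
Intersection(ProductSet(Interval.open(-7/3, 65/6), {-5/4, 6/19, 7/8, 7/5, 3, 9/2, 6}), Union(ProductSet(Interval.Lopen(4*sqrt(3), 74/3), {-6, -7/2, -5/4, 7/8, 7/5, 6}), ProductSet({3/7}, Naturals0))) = Union(ProductSet({3/7}, {3, 6}), ProductSet(Interval.open(4*sqrt(3), 65/6), {-5/4, 7/8, 7/5, 6}))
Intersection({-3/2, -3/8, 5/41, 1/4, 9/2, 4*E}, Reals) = {-3/2, -3/8, 5/41, 1/4, 9/2, 4*E}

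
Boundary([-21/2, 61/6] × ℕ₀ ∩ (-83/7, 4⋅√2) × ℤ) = [-21/2, 4⋅√2] × ℕ₀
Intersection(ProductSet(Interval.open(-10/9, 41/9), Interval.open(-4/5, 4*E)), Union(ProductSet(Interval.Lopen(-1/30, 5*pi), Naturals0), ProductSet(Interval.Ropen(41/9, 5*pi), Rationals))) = ProductSet(Interval.open(-1/30, 41/9), Range(0, 11, 1))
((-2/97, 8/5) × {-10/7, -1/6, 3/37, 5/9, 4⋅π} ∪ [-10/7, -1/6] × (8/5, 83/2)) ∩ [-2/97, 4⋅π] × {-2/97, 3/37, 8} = (-2/97, 8/5) × {3/37}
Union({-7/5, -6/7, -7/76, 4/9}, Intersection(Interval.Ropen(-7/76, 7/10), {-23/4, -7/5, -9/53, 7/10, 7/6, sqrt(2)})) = {-7/5, -6/7, -7/76, 4/9}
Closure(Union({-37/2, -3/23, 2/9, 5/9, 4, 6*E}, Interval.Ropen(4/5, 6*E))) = Union({-37/2, -3/23, 2/9, 5/9}, Interval(4/5, 6*E))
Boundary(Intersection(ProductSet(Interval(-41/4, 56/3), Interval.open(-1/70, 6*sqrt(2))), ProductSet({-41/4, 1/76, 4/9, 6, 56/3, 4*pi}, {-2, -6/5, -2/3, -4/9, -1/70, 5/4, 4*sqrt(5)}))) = ProductSet({-41/4, 1/76, 4/9, 6, 56/3, 4*pi}, {5/4})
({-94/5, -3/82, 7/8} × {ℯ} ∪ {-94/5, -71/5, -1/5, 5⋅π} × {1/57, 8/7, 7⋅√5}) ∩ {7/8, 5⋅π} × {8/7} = {5⋅π} × {8/7}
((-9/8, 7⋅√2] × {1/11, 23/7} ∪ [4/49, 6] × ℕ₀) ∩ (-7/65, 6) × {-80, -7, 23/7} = (-7/65, 6) × {23/7}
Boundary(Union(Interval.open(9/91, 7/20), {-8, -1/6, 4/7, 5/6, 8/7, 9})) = {-8, -1/6, 9/91, 7/20, 4/7, 5/6, 8/7, 9}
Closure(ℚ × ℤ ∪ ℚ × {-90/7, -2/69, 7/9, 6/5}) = ℝ × (ℤ ∪ {-90/7, -2/69, 7/9, 6/5})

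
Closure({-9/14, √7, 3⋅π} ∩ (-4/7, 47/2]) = {√7, 3⋅π}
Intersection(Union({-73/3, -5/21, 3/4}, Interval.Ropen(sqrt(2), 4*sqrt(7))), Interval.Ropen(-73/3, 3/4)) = {-73/3, -5/21}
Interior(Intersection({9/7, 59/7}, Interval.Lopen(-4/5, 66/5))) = EmptySet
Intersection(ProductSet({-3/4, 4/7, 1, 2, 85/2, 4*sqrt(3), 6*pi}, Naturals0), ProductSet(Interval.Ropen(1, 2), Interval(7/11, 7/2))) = ProductSet({1}, Range(1, 4, 1))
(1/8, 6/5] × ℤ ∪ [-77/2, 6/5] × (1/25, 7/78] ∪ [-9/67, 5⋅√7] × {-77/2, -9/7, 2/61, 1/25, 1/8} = ((1/8, 6/5] × ℤ) ∪ ([-77/2, 6/5] × (1/25, 7/78]) ∪ ([-9/67, 5⋅√7] × {-77/2, -9/7, 2/61, 1/25, 1/8})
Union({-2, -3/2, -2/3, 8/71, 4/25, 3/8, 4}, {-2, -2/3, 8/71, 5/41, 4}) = {-2, -3/2, -2/3, 8/71, 5/41, 4/25, 3/8, 4}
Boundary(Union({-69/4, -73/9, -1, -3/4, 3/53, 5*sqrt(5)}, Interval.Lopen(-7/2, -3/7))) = {-69/4, -73/9, -7/2, -3/7, 3/53, 5*sqrt(5)}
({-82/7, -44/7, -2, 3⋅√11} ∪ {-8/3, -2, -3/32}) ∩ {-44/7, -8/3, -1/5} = {-44/7, -8/3}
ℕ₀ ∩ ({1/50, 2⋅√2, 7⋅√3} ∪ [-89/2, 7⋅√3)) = {0, 1, …, 12}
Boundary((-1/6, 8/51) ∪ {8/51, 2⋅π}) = {-1/6, 8/51, 2⋅π}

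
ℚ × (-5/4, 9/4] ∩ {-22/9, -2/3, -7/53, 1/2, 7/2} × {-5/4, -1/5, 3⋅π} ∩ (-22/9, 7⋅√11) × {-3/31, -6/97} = ∅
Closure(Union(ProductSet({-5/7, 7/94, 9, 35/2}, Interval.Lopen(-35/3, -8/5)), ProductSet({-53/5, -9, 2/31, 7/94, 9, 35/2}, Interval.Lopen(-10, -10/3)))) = Union(ProductSet({-5/7, 7/94, 9, 35/2}, Interval(-35/3, -8/5)), ProductSet({-53/5, -9, 2/31, 7/94, 9, 35/2}, Interval(-10, -10/3)))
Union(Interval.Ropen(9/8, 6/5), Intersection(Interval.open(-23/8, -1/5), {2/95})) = Interval.Ropen(9/8, 6/5)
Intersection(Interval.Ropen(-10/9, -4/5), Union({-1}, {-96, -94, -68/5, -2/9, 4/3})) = {-1}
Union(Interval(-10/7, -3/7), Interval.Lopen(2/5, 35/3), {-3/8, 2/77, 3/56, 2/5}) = Union({-3/8, 2/77, 3/56}, Interval(-10/7, -3/7), Interval(2/5, 35/3))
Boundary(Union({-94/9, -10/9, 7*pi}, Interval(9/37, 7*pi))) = {-94/9, -10/9, 9/37, 7*pi}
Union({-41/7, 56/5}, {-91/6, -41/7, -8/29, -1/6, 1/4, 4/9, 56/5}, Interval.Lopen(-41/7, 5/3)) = Union({-91/6, 56/5}, Interval(-41/7, 5/3))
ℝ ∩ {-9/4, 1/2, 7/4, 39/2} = {-9/4, 1/2, 7/4, 39/2}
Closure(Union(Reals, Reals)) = Reals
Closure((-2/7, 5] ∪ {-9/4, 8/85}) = {-9/4} ∪ [-2/7, 5]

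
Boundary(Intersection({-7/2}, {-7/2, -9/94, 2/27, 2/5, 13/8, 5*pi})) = {-7/2}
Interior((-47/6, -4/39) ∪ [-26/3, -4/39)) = (-26/3, -4/39)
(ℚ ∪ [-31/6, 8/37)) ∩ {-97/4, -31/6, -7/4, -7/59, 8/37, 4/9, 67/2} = {-97/4, -31/6, -7/4, -7/59, 8/37, 4/9, 67/2}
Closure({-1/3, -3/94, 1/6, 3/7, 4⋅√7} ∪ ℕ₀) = {-1/3, -3/94, 1/6, 3/7, 4⋅√7} ∪ ℕ₀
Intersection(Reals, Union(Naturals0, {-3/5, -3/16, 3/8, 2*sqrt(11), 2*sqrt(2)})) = Union({-3/5, -3/16, 3/8, 2*sqrt(11), 2*sqrt(2)}, Naturals0)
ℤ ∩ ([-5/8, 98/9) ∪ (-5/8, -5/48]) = {0, 1, …, 10}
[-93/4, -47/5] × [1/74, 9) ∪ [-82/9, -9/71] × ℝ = ([-82/9, -9/71] × ℝ) ∪ ([-93/4, -47/5] × [1/74, 9))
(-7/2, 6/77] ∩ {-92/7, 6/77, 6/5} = {6/77}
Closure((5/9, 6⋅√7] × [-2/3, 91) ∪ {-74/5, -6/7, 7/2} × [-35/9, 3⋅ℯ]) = ({-74/5, -6/7, 7/2} × [-35/9, 3⋅ℯ]) ∪ ({5/9, 6⋅√7} × [-2/3, 91]) ∪ ([5/9, 6⋅√7] × {-2/3, 91}) ∪ ((5/9, 6⋅√7] × [-2/3, 91))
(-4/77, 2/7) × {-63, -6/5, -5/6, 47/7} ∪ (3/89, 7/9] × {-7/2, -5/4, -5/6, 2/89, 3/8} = ((-4/77, 2/7) × {-63, -6/5, -5/6, 47/7}) ∪ ((3/89, 7/9] × {-7/2, -5/4, -5/6, 2/89, 3/8})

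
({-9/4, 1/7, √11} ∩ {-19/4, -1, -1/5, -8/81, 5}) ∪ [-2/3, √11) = [-2/3, √11)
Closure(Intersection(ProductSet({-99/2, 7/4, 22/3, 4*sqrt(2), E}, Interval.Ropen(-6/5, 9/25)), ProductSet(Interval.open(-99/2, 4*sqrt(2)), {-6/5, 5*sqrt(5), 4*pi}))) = ProductSet({7/4, E}, {-6/5})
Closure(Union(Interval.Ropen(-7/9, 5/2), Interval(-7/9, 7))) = Interval(-7/9, 7)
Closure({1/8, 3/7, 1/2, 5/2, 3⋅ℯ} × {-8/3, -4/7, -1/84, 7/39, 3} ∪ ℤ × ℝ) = (ℤ × ℝ) ∪ ({1/8, 3/7, 1/2, 5/2, 3⋅ℯ} × {-8/3, -4/7, -1/84, 7/39, 3})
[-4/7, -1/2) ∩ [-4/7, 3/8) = [-4/7, -1/2)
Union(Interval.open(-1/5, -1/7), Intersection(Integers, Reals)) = Union(Integers, Interval.open(-1/5, -1/7))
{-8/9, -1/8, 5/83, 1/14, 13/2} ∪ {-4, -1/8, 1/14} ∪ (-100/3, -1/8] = (-100/3, -1/8] ∪ {5/83, 1/14, 13/2}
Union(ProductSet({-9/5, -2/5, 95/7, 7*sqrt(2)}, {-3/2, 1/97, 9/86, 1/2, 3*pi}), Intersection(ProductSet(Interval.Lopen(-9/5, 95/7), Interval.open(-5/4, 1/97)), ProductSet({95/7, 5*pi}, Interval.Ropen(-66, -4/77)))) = Union(ProductSet({95/7}, Interval.open(-5/4, -4/77)), ProductSet({-9/5, -2/5, 95/7, 7*sqrt(2)}, {-3/2, 1/97, 9/86, 1/2, 3*pi}))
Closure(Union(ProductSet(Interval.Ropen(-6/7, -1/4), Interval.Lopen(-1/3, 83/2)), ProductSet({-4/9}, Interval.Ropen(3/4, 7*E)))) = Union(ProductSet({-6/7, -1/4}, Interval(-1/3, 83/2)), ProductSet(Interval(-6/7, -1/4), {-1/3, 83/2}), ProductSet(Interval.Ropen(-6/7, -1/4), Interval.Lopen(-1/3, 83/2)))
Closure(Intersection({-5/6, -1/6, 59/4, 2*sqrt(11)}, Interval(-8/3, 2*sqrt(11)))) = {-5/6, -1/6, 2*sqrt(11)}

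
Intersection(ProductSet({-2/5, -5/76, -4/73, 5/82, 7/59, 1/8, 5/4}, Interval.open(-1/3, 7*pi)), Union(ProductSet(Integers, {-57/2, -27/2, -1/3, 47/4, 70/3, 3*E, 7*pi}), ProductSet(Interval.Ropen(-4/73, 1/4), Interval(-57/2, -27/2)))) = EmptySet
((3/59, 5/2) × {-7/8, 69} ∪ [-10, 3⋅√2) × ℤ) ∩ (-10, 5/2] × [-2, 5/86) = ((3/59, 5/2) × {-7/8}) ∪ ((-10, 5/2] × {-2, -1, 0})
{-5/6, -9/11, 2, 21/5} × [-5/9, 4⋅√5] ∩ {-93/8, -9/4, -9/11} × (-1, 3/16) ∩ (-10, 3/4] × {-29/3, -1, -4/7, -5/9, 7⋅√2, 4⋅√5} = {-9/11} × {-5/9}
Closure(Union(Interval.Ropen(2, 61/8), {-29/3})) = Union({-29/3}, Interval(2, 61/8))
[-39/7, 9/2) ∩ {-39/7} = {-39/7}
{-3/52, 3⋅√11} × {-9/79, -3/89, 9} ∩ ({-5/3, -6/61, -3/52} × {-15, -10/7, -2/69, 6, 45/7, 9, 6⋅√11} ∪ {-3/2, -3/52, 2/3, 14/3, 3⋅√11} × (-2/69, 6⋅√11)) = {-3/52, 3⋅√11} × {9}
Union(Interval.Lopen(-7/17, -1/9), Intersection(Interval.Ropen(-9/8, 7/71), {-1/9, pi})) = Interval.Lopen(-7/17, -1/9)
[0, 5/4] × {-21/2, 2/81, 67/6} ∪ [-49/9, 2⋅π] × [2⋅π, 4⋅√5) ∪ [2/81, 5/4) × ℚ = ([2/81, 5/4) × ℚ) ∪ ([0, 5/4] × {-21/2, 2/81, 67/6}) ∪ ([-49/9, 2⋅π] × [2⋅π, 4⋅√5))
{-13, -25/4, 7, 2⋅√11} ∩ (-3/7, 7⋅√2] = {7, 2⋅√11}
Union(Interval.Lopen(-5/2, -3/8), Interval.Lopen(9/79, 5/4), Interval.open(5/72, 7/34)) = Union(Interval.Lopen(-5/2, -3/8), Interval.Lopen(5/72, 5/4))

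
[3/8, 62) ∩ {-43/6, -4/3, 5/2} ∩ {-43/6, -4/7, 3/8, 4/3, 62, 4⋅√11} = ∅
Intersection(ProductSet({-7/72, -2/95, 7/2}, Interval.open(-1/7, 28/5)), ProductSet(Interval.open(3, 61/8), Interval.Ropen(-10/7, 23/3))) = ProductSet({7/2}, Interval.open(-1/7, 28/5))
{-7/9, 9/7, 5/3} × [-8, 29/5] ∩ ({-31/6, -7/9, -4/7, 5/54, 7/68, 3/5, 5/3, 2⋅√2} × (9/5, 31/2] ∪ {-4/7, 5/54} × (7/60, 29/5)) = {-7/9, 5/3} × (9/5, 29/5]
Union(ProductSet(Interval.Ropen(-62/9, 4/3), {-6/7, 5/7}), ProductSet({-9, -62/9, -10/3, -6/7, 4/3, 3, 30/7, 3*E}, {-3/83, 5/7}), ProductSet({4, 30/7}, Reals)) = Union(ProductSet({4, 30/7}, Reals), ProductSet({-9, -62/9, -10/3, -6/7, 4/3, 3, 30/7, 3*E}, {-3/83, 5/7}), ProductSet(Interval.Ropen(-62/9, 4/3), {-6/7, 5/7}))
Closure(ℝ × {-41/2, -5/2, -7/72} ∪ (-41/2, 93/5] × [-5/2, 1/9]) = ((-∞, ∞) × {-41/2, -5/2, -7/72}) ∪ ([-41/2, 93/5] × [-5/2, 1/9])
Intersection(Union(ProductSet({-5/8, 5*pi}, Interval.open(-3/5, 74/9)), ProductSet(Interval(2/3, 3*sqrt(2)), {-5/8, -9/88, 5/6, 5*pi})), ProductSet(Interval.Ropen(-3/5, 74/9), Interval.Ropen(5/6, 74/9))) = ProductSet(Interval(2/3, 3*sqrt(2)), {5/6})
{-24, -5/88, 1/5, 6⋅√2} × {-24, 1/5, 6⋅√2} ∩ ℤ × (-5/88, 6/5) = {-24} × {1/5}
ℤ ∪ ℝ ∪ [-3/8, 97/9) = (-∞, ∞)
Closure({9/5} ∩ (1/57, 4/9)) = ∅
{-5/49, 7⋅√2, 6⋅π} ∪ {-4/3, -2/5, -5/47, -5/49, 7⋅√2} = {-4/3, -2/5, -5/47, -5/49, 7⋅√2, 6⋅π}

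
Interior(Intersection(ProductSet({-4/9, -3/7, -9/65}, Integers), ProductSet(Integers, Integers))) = EmptySet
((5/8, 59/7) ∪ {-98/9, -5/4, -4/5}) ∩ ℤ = {1, 2, …, 8}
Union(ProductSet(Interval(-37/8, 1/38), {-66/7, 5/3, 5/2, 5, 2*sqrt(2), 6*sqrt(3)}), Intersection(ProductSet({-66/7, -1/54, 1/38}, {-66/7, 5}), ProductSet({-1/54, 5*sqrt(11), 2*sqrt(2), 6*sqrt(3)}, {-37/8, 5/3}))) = ProductSet(Interval(-37/8, 1/38), {-66/7, 5/3, 5/2, 5, 2*sqrt(2), 6*sqrt(3)})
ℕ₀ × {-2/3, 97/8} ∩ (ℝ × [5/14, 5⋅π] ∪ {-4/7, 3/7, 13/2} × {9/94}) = ℕ₀ × {97/8}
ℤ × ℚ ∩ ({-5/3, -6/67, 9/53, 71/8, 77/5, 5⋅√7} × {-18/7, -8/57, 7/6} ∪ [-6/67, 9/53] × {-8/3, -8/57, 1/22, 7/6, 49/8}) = {0} × {-8/3, -8/57, 1/22, 7/6, 49/8}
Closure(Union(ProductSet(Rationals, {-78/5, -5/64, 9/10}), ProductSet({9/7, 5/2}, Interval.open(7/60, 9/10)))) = Union(ProductSet({9/7, 5/2}, Interval(7/60, 9/10)), ProductSet(Reals, {-78/5, -5/64, 9/10}))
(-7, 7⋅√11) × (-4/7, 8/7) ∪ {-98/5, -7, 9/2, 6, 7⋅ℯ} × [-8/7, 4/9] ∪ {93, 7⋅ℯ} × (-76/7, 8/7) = ({93, 7⋅ℯ} × (-76/7, 8/7)) ∪ ({-98/5, -7, 9/2, 6, 7⋅ℯ} × [-8/7, 4/9]) ∪ ((-7, 7⋅√11) × (-4/7, 8/7))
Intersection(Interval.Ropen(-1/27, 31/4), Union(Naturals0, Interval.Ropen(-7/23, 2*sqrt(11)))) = Union(Interval.Ropen(-1/27, 2*sqrt(11)), Range(0, 8, 1))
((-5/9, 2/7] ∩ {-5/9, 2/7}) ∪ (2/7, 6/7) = [2/7, 6/7)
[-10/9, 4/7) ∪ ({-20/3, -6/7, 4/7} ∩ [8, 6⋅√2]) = [-10/9, 4/7)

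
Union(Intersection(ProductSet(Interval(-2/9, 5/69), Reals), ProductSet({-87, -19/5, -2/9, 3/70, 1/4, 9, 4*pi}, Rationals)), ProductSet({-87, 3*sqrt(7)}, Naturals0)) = Union(ProductSet({-87, 3*sqrt(7)}, Naturals0), ProductSet({-2/9, 3/70}, Rationals))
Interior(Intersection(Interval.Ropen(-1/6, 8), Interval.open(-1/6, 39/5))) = Interval.open(-1/6, 39/5)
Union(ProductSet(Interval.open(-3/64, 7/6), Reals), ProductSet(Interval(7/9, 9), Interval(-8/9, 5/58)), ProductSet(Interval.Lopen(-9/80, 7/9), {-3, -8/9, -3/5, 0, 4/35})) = Union(ProductSet(Interval.Lopen(-9/80, 7/9), {-3, -8/9, -3/5, 0, 4/35}), ProductSet(Interval.open(-3/64, 7/6), Reals), ProductSet(Interval(7/9, 9), Interval(-8/9, 5/58)))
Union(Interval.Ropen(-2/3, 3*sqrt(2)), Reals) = Interval(-oo, oo)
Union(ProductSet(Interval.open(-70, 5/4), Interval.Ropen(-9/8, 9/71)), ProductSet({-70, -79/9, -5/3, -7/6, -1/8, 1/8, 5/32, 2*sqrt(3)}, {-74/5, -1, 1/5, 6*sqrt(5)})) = Union(ProductSet({-70, -79/9, -5/3, -7/6, -1/8, 1/8, 5/32, 2*sqrt(3)}, {-74/5, -1, 1/5, 6*sqrt(5)}), ProductSet(Interval.open(-70, 5/4), Interval.Ropen(-9/8, 9/71)))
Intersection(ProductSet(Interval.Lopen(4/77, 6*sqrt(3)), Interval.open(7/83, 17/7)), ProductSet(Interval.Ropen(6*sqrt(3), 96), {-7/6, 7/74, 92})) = ProductSet({6*sqrt(3)}, {7/74})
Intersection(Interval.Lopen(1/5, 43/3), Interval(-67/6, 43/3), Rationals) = Intersection(Interval.Lopen(1/5, 43/3), Rationals)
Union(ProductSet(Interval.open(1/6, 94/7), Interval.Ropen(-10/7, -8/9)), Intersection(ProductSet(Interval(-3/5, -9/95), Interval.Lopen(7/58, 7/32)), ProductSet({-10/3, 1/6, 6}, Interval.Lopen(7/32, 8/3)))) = ProductSet(Interval.open(1/6, 94/7), Interval.Ropen(-10/7, -8/9))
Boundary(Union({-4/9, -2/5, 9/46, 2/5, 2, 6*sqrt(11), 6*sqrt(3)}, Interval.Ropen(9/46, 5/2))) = {-4/9, -2/5, 9/46, 5/2, 6*sqrt(11), 6*sqrt(3)}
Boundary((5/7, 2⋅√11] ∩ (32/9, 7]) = {32/9, 2⋅√11}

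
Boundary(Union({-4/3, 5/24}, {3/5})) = {-4/3, 5/24, 3/5}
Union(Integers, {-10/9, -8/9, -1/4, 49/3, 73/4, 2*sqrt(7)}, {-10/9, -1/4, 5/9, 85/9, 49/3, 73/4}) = Union({-10/9, -8/9, -1/4, 5/9, 85/9, 49/3, 73/4, 2*sqrt(7)}, Integers)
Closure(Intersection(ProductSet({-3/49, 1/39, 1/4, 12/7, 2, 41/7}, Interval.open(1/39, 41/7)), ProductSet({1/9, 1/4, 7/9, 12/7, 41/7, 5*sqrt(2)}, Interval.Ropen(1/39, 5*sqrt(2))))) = ProductSet({1/4, 12/7, 41/7}, Interval(1/39, 41/7))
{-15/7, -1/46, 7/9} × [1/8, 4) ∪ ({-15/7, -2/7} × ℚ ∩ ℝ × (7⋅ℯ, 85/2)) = ({-15/7, -1/46, 7/9} × [1/8, 4)) ∪ ({-15/7, -2/7} × (ℚ ∩ (7⋅ℯ, 85/2)))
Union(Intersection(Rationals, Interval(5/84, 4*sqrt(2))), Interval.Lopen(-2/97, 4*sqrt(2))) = Union(Intersection(Interval(5/84, 4*sqrt(2)), Rationals), Interval.Lopen(-2/97, 4*sqrt(2)))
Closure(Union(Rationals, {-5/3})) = Reals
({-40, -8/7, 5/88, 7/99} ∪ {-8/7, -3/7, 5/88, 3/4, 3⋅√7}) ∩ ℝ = {-40, -8/7, -3/7, 5/88, 7/99, 3/4, 3⋅√7}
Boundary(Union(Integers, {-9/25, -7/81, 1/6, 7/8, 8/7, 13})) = Union({-9/25, -7/81, 1/6, 7/8, 8/7}, Integers)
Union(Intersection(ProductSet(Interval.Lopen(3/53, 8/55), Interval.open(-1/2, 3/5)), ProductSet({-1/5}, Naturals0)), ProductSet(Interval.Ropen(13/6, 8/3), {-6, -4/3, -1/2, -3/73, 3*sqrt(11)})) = ProductSet(Interval.Ropen(13/6, 8/3), {-6, -4/3, -1/2, -3/73, 3*sqrt(11)})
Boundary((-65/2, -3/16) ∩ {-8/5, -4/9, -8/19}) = {-8/5, -4/9, -8/19}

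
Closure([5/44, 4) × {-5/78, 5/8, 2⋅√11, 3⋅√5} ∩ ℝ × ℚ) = [5/44, 4] × {-5/78, 5/8}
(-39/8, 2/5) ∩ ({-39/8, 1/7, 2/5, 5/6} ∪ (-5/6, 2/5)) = (-5/6, 2/5)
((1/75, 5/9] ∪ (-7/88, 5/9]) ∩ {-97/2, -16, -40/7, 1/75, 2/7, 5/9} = {1/75, 2/7, 5/9}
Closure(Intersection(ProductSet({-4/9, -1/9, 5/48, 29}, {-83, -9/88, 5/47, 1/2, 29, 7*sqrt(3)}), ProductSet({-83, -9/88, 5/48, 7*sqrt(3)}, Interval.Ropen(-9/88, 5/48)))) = ProductSet({5/48}, {-9/88})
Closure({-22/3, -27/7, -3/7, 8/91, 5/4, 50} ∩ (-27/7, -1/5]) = {-3/7}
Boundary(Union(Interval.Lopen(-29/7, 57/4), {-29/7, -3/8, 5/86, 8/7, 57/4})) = {-29/7, 57/4}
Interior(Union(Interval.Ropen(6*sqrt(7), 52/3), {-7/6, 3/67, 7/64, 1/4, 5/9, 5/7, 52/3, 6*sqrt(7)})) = Interval.open(6*sqrt(7), 52/3)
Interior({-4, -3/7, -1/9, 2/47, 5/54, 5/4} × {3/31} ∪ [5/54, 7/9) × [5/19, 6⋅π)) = (5/54, 7/9) × (5/19, 6⋅π)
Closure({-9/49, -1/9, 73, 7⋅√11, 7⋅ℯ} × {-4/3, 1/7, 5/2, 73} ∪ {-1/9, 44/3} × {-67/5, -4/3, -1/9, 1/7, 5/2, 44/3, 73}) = ({-1/9, 44/3} × {-67/5, -4/3, -1/9, 1/7, 5/2, 44/3, 73}) ∪ ({-9/49, -1/9, 73, 7⋅√11, 7⋅ℯ} × {-4/3, 1/7, 5/2, 73})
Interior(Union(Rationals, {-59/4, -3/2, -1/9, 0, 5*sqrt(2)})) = EmptySet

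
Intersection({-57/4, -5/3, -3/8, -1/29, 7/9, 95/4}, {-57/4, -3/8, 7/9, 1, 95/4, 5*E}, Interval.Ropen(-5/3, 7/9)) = {-3/8}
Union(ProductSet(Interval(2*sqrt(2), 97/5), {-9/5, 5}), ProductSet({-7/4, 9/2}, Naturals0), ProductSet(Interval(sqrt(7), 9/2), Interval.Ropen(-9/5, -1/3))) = Union(ProductSet({-7/4, 9/2}, Naturals0), ProductSet(Interval(2*sqrt(2), 97/5), {-9/5, 5}), ProductSet(Interval(sqrt(7), 9/2), Interval.Ropen(-9/5, -1/3)))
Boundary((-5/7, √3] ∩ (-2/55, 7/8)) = {-2/55, 7/8}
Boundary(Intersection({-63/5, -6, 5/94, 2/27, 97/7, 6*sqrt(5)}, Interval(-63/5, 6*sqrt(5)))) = {-63/5, -6, 5/94, 2/27, 6*sqrt(5)}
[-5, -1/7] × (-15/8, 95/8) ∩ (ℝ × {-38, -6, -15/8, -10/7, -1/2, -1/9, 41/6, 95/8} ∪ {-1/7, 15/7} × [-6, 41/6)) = ({-1/7} × (-15/8, 41/6)) ∪ ([-5, -1/7] × {-10/7, -1/2, -1/9, 41/6})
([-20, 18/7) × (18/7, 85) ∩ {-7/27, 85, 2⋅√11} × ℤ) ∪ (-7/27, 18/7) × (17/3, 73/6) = ({-7/27} × {3, 4, …, 84}) ∪ ((-7/27, 18/7) × (17/3, 73/6))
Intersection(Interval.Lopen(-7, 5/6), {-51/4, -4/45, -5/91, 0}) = {-4/45, -5/91, 0}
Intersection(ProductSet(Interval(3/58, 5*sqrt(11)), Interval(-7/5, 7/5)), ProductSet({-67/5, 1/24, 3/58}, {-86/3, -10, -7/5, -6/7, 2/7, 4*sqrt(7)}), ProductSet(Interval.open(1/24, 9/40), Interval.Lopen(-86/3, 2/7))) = ProductSet({3/58}, {-7/5, -6/7, 2/7})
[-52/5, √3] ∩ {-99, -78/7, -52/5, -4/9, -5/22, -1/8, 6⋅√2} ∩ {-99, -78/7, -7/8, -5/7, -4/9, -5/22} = {-4/9, -5/22}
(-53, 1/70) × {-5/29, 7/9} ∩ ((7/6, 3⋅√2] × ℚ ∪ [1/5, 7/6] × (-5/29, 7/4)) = ∅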